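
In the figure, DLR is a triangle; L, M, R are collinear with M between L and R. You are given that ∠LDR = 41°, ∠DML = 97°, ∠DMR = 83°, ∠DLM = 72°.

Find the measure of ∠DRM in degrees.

1. ∠DLR = 72°  [M on ray LR]
2. ∠DRL = 67°  [△DLR]
3. ∠DRM = 67°  [M on ray RL]

∠DRM = 67°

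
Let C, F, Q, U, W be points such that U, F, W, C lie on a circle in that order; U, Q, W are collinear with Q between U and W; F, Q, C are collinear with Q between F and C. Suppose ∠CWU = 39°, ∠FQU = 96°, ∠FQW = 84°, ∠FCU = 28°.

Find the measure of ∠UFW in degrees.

∠UFW = 107°

1. ∠CFU = 39°  [same arc UC]
2. ∠FUW = 45°  [△UQF]
3. ∠FWU = 28°  [same arc UF]
4. ∠UFW = 107°  [△UFW]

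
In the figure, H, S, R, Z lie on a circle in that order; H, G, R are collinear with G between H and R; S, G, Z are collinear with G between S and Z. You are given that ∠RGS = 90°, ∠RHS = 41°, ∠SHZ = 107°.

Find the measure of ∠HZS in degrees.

1. ∠HGS = 90°  [linear pair at G on HR]
2. ∠HSZ = 49°  [△HGS]
3. ∠HZS = 24°  [△HSZ]

∠HZS = 24°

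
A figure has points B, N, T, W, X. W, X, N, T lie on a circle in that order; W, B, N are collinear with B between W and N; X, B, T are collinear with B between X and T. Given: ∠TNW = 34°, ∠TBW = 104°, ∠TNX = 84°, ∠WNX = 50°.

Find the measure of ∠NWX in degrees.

1. ∠TXW = 34°  [same arc WT]
2. ∠NBX = 104°  [vertical angles at B]
3. ∠WBX = 76°  [linear pair at B on WN]
4. ∠NWX = 70°  [△WBX]

∠NWX = 70°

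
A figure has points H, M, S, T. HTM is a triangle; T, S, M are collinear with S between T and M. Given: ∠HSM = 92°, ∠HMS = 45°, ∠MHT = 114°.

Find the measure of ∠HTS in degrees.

∠HTS = 21°

1. ∠HMT = 45°  [S on ray MT]
2. ∠HTM = 21°  [△HTM]
3. ∠HTS = 21°  [S on ray TM]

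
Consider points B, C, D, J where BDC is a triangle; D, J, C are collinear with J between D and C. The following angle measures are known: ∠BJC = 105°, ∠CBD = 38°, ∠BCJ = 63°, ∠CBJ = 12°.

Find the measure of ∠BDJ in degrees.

1. ∠BCD = 63°  [J on ray CD]
2. ∠BDC = 79°  [△BDC]
3. ∠BDJ = 79°  [J on ray DC]

∠BDJ = 79°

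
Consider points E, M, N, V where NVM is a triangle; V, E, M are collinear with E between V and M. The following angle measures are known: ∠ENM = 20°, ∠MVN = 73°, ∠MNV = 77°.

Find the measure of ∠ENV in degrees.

1. ∠NMV = 30°  [△NVM]
2. ∠EVN = 73°  [E on ray VM]
3. ∠EMN = 30°  [E on ray MV]
4. ∠MEN = 130°  [△NEM]
5. ∠NEV = 50°  [linear pair at E on VM]
6. ∠ENV = 57°  [△NVE]

∠ENV = 57°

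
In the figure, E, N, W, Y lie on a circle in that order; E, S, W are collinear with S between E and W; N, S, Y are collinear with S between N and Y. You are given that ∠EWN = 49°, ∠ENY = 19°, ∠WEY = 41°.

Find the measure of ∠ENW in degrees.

∠ENW = 60°

1. ∠EWY = 19°  [same arc EY]
2. ∠EYW = 120°  [△EWY]
3. ∠ENW = 60°  [cyclic ENWY, opposite ∠N+∠Y]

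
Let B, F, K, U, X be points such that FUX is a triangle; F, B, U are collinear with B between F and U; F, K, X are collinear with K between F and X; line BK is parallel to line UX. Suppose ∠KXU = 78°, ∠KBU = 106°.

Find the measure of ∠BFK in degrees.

1. ∠FXU = 78°  [K on ray XF]
2. ∠FBK = 74°  [linear pair at B on FU]
3. ∠BKF = 78°  [BK∥UX, corresponding at K]
4. ∠BFK = 28°  [△FBK]

∠BFK = 28°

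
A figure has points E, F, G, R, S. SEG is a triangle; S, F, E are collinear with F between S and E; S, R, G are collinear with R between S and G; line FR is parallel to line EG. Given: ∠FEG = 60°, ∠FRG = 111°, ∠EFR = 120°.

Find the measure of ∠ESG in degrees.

∠ESG = 51°

1. ∠FRS = 69°  [linear pair at R on SG]
2. ∠RFS = 60°  [linear pair at F on SE]
3. ∠FSR = 51°  [△SFR]
4. ∠ESG = 51°  [F on SE, R on SG]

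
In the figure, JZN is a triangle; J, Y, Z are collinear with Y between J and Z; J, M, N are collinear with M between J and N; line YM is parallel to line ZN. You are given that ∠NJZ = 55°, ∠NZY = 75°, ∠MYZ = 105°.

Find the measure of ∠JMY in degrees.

∠JMY = 50°

1. ∠MJY = 55°  [Y on JZ, M on JN]
2. ∠JYM = 75°  [linear pair at Y on JZ]
3. ∠JMY = 50°  [△JYM]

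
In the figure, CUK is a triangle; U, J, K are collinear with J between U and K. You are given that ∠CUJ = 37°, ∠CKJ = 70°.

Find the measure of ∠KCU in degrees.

∠KCU = 73°

1. ∠CUK = 37°  [J on ray UK]
2. ∠CKU = 70°  [J on ray KU]
3. ∠KCU = 73°  [△CUK]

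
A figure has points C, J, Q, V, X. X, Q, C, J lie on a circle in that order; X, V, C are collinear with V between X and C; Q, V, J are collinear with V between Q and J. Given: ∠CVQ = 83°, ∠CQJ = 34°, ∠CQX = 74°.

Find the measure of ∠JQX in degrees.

1. ∠QVX = 97°  [linear pair at V on XC]
2. ∠QCX = 63°  [△QVC]
3. ∠CXQ = 43°  [△XQC]
4. ∠JQX = 40°  [△XVQ]

∠JQX = 40°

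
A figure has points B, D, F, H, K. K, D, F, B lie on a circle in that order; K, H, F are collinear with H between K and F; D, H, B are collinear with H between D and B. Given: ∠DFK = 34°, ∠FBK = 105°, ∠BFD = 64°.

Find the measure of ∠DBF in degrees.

∠DBF = 71°

1. ∠FDK = 75°  [cyclic KDFB, opposite ∠D+∠B]
2. ∠DKF = 71°  [△KDF]
3. ∠DBF = 71°  [same arc DF]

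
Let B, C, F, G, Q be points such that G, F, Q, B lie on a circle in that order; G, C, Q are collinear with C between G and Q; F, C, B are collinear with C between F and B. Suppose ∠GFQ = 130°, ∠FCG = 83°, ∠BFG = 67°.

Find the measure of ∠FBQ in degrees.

∠FBQ = 30°

1. ∠BCQ = 83°  [vertical angles at C]
2. ∠BQG = 67°  [same arc GB]
3. ∠FBQ = 30°  [△QCB]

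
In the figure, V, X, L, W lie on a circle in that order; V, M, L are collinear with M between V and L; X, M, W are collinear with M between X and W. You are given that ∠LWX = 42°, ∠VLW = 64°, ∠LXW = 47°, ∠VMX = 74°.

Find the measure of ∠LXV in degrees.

1. ∠LVW = 47°  [same arc LW]
2. ∠LWV = 69°  [△VLW]
3. ∠LXV = 111°  [cyclic VXLW, opposite ∠X+∠W]

∠LXV = 111°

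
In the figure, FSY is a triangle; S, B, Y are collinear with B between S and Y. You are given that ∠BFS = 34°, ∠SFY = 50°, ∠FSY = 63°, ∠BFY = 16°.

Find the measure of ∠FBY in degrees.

∠FBY = 97°

1. ∠FYS = 67°  [△FSY]
2. ∠BYF = 67°  [B on ray YS]
3. ∠FBY = 97°  [△FBY]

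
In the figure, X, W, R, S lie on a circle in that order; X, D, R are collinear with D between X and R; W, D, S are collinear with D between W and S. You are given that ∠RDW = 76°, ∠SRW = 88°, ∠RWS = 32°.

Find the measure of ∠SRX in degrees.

1. ∠SDX = 76°  [vertical angles at D]
2. ∠RSW = 60°  [△WRS]
3. ∠RDS = 104°  [linear pair at D on XR]
4. ∠SRX = 16°  [△RDS]

∠SRX = 16°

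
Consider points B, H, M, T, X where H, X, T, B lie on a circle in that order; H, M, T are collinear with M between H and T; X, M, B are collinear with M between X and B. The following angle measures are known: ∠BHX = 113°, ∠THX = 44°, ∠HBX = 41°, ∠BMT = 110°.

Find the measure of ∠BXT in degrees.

∠BXT = 69°

1. ∠BTX = 67°  [cyclic HXTB, opposite ∠H+∠T]
2. ∠TBX = 44°  [same arc XT]
3. ∠BXT = 69°  [△XTB]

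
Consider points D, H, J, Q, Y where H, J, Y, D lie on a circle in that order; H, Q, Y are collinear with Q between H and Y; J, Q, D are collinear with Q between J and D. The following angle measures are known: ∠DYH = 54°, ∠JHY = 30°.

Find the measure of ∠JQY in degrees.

1. ∠DJH = 54°  [same arc HD]
2. ∠HQJ = 96°  [△HQJ]
3. ∠JQY = 84°  [linear pair at Q on HY]

∠JQY = 84°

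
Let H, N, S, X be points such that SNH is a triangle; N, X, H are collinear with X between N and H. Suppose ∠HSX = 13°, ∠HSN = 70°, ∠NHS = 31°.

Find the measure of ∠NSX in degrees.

∠NSX = 57°

1. ∠HNS = 79°  [△SNH]
2. ∠SHX = 31°  [X on ray HN]
3. ∠SNX = 79°  [X on ray NH]
4. ∠HXS = 136°  [△SXH]
5. ∠NXS = 44°  [linear pair at X on NH]
6. ∠NSX = 57°  [△SNX]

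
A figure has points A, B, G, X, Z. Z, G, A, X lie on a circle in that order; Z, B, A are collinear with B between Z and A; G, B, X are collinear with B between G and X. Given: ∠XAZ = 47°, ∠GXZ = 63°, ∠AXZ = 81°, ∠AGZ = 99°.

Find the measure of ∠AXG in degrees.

∠AXG = 18°

1. ∠GAZ = 63°  [same arc ZG]
2. ∠AZG = 18°  [△ZGA]
3. ∠AXG = 18°  [same arc GA]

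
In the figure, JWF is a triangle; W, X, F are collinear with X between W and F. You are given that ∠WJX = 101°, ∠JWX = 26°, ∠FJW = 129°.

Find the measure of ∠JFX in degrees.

1. ∠FWJ = 26°  [X on ray WF]
2. ∠JFW = 25°  [△JWF]
3. ∠JFX = 25°  [X on ray FW]

∠JFX = 25°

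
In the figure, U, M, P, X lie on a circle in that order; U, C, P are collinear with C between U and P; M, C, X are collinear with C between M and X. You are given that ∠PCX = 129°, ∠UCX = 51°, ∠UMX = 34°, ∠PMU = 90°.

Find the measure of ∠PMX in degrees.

∠PMX = 56°

1. ∠MCU = 129°  [vertical angles at C]
2. ∠MCP = 51°  [vertical angles at C]
3. ∠MUP = 17°  [△UCM]
4. ∠MPU = 73°  [△UMP]
5. ∠PMX = 56°  [△MCP]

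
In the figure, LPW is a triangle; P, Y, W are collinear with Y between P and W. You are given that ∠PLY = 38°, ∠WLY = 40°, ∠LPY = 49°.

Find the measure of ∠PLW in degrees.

1. ∠LYP = 93°  [△LPY]
2. ∠LPW = 49°  [Y on ray PW]
3. ∠LYW = 87°  [linear pair at Y on PW]
4. ∠LWY = 53°  [△LYW]
5. ∠LWP = 53°  [Y on ray WP]
6. ∠PLW = 78°  [△LPW]

∠PLW = 78°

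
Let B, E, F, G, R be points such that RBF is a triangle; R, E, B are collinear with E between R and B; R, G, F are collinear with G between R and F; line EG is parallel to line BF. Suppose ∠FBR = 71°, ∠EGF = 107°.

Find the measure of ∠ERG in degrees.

∠ERG = 36°

1. ∠GER = 71°  [EG∥BF, corresponding at E]
2. ∠EGR = 73°  [linear pair at G on RF]
3. ∠ERG = 36°  [△REG]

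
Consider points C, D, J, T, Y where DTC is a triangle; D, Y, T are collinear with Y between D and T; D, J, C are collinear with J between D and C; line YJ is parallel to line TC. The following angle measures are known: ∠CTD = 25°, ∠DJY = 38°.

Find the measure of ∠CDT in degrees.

1. ∠DYJ = 25°  [YJ∥TC, corresponding at Y]
2. ∠JDY = 117°  [△DYJ]
3. ∠CDT = 117°  [Y on DT, J on DC]

∠CDT = 117°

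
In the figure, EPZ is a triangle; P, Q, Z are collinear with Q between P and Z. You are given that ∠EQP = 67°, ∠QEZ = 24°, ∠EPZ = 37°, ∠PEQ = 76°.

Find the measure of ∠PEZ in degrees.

1. ∠EQZ = 113°  [linear pair at Q on PZ]
2. ∠EZQ = 43°  [△EQZ]
3. ∠EZP = 43°  [Q on ray ZP]
4. ∠PEZ = 100°  [△EPZ]

∠PEZ = 100°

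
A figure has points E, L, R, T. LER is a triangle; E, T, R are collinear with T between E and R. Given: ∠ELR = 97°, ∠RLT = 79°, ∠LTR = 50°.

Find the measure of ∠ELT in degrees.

1. ∠LRT = 51°  [△LTR]
2. ∠ETL = 130°  [linear pair at T on ER]
3. ∠ERL = 51°  [T on ray RE]
4. ∠LER = 32°  [△LER]
5. ∠LET = 32°  [T on ray ER]
6. ∠ELT = 18°  [△LET]

∠ELT = 18°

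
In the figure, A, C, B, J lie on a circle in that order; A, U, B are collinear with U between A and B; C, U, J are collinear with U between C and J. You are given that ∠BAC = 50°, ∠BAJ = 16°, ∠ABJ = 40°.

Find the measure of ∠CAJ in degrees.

∠CAJ = 66°

1. ∠BJC = 50°  [same arc CB]
2. ∠BCJ = 16°  [same arc BJ]
3. ∠CBJ = 114°  [△CBJ]
4. ∠CAJ = 66°  [cyclic ACBJ, opposite ∠A+∠B]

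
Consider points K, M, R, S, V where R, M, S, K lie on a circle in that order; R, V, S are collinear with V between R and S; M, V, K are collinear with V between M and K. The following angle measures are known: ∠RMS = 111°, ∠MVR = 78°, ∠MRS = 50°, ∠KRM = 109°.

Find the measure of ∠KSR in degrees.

1. ∠KVS = 78°  [vertical angles at V]
2. ∠MKS = 50°  [same arc MS]
3. ∠KSR = 52°  [△SVK]

∠KSR = 52°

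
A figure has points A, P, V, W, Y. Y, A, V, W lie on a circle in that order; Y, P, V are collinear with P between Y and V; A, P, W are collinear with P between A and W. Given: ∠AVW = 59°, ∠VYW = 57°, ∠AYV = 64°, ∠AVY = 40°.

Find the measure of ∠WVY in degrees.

1. ∠AYW = 121°  [cyclic YAVW, opposite ∠Y+∠V]
2. ∠AWY = 40°  [same arc YA]
3. ∠WAY = 19°  [△YAW]
4. ∠WVY = 19°  [same arc YW]

∠WVY = 19°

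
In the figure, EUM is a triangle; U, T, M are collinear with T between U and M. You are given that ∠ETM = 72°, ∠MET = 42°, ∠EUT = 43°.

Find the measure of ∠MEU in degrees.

∠MEU = 71°

1. ∠EMT = 66°  [△ETM]
2. ∠EUM = 43°  [T on ray UM]
3. ∠EMU = 66°  [T on ray MU]
4. ∠MEU = 71°  [△EUM]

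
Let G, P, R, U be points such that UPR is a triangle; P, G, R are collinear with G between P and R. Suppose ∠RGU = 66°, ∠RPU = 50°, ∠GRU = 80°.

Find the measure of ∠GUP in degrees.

1. ∠PGU = 114°  [linear pair at G on PR]
2. ∠GPU = 50°  [G on ray PR]
3. ∠GUP = 16°  [△UPG]

∠GUP = 16°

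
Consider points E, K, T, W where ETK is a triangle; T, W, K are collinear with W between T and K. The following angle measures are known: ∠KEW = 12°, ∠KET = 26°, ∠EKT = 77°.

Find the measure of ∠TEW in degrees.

∠TEW = 14°

1. ∠ETK = 77°  [△ETK]
2. ∠EKW = 77°  [W on ray KT]
3. ∠ETW = 77°  [W on ray TK]
4. ∠EWK = 91°  [△EWK]
5. ∠EWT = 89°  [linear pair at W on TK]
6. ∠TEW = 14°  [△ETW]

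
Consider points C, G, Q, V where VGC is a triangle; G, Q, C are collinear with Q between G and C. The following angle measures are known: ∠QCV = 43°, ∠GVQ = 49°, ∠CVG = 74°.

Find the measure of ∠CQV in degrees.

1. ∠GCV = 43°  [Q on ray CG]
2. ∠CGV = 63°  [△VGC]
3. ∠QGV = 63°  [Q on ray GC]
4. ∠GQV = 68°  [△VGQ]
5. ∠CQV = 112°  [linear pair at Q on GC]

∠CQV = 112°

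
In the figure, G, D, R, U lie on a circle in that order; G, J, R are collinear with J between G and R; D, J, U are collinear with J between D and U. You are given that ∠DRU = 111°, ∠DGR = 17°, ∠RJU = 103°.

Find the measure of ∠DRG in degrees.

∠DRG = 51°

1. ∠DUR = 17°  [same arc DR]
2. ∠DJG = 103°  [vertical angles at J]
3. ∠RDU = 52°  [△DRU]
4. ∠DJR = 77°  [linear pair at J on GR]
5. ∠DRG = 51°  [△DJR]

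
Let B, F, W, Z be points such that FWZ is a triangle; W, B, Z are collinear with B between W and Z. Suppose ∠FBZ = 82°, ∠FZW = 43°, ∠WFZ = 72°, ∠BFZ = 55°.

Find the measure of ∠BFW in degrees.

∠BFW = 17°

1. ∠FBW = 98°  [linear pair at B on WZ]
2. ∠FWZ = 65°  [△FWZ]
3. ∠BWF = 65°  [B on ray WZ]
4. ∠BFW = 17°  [△FWB]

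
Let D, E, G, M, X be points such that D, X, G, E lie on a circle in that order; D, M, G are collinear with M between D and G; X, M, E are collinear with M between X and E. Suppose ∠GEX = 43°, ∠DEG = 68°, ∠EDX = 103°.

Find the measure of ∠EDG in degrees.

∠EDG = 60°

1. ∠EGX = 77°  [cyclic DXGE, opposite ∠D+∠G]
2. ∠EXG = 60°  [△XGE]
3. ∠EDG = 60°  [same arc GE]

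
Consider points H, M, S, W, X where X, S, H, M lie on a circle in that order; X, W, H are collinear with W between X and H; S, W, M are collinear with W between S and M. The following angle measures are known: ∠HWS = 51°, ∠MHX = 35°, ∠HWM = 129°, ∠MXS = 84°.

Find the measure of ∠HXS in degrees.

1. ∠SWX = 129°  [linear pair at W on XH]
2. ∠MSX = 35°  [same arc XM]
3. ∠HXS = 16°  [△XWS]

∠HXS = 16°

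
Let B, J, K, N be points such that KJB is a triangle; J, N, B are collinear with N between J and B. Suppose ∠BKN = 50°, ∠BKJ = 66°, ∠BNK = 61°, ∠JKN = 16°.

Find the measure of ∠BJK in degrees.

∠BJK = 45°

1. ∠JNK = 119°  [linear pair at N on JB]
2. ∠KJN = 45°  [△KJN]
3. ∠BJK = 45°  [N on ray JB]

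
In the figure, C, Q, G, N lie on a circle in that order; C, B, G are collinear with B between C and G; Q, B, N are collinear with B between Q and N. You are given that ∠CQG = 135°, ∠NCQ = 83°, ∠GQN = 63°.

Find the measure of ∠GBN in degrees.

1. ∠CNG = 45°  [cyclic CQGN, opposite ∠Q+∠N]
2. ∠NGQ = 97°  [cyclic CQGN, opposite ∠C+∠G]
3. ∠GCN = 63°  [same arc GN]
4. ∠GNQ = 20°  [△QGN]
5. ∠CGN = 72°  [△CGN]
6. ∠GBN = 88°  [△GBN]

∠GBN = 88°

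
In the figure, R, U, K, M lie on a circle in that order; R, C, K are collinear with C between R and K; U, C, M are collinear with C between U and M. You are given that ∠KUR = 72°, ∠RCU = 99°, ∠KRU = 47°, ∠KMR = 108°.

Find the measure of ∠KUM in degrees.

1. ∠RKU = 61°  [△RUK]
2. ∠KCU = 81°  [linear pair at C on RK]
3. ∠KUM = 38°  [△UCK]

∠KUM = 38°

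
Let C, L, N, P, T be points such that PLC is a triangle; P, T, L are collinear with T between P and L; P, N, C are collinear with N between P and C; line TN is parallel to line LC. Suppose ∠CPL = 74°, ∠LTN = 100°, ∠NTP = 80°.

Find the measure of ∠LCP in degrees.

∠LCP = 26°

1. ∠NPT = 74°  [T on PL, N on PC]
2. ∠PNT = 26°  [△PTN]
3. ∠LCP = 26°  [TN∥LC, corresponding at N]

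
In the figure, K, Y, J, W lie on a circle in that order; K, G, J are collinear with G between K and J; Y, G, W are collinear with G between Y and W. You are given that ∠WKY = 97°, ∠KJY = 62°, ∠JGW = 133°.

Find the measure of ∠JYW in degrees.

∠JYW = 71°

1. ∠KWY = 62°  [same arc KY]
2. ∠KGW = 47°  [linear pair at G on KJ]
3. ∠JKW = 71°  [△KGW]
4. ∠JYW = 71°  [same arc JW]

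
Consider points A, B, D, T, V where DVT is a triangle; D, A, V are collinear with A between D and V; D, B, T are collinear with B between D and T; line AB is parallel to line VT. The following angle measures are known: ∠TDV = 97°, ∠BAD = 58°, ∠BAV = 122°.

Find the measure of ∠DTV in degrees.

∠DTV = 25°

1. ∠ADB = 97°  [A on DV, B on DT]
2. ∠ABD = 25°  [△DAB]
3. ∠DTV = 25°  [AB∥VT, corresponding at B]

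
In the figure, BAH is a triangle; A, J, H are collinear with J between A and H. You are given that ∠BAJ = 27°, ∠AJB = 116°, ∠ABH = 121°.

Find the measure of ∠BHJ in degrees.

∠BHJ = 32°

1. ∠BAH = 27°  [J on ray AH]
2. ∠AHB = 32°  [△BAH]
3. ∠BHJ = 32°  [J on ray HA]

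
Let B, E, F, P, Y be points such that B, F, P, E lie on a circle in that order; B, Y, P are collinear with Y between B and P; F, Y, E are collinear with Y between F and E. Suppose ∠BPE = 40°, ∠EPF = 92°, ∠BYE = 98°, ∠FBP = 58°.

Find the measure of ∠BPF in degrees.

1. ∠BFE = 40°  [same arc BE]
2. ∠EBF = 88°  [cyclic BFPE, opposite ∠B+∠P]
3. ∠BEF = 52°  [△BFE]
4. ∠BPF = 52°  [same arc BF]

∠BPF = 52°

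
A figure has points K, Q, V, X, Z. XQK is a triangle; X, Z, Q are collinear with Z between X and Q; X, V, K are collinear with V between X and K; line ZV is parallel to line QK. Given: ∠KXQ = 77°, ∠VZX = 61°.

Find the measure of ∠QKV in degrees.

1. ∠VXZ = 77°  [Z on XQ, V on XK]
2. ∠XVZ = 42°  [△XZV]
3. ∠KVZ = 138°  [linear pair at V on XK]
4. ∠QKV = 42°  [ZV∥QK, co-interior at K–V]

∠QKV = 42°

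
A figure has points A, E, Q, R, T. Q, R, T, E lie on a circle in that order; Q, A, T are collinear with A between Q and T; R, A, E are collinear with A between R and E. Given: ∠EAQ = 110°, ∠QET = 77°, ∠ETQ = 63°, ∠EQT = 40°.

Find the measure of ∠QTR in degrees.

∠QTR = 30°

1. ∠RAT = 110°  [vertical angles at A]
2. ∠ERT = 40°  [same arc TE]
3. ∠QTR = 30°  [△RAT]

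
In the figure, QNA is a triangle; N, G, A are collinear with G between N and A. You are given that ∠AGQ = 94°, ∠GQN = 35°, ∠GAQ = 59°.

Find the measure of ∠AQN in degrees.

1. ∠NGQ = 86°  [linear pair at G on NA]
2. ∠GNQ = 59°  [△QNG]
3. ∠NAQ = 59°  [G on ray AN]
4. ∠ANQ = 59°  [G on ray NA]
5. ∠AQN = 62°  [△QNA]

∠AQN = 62°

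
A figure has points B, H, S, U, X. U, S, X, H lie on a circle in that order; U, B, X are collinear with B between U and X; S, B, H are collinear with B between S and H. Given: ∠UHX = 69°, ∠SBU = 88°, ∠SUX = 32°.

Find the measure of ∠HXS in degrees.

1. ∠USX = 111°  [cyclic USXH, opposite ∠S+∠H]
2. ∠SBX = 92°  [linear pair at B on UX]
3. ∠SHX = 32°  [same arc SX]
4. ∠SXU = 37°  [△USX]
5. ∠HSX = 51°  [△SBX]
6. ∠HXS = 97°  [△SXH]

∠HXS = 97°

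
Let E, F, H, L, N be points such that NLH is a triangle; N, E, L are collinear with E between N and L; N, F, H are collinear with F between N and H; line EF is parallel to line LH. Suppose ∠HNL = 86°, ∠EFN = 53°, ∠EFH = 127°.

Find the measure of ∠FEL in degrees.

∠FEL = 139°

1. ∠ENF = 86°  [E on NL, F on NH]
2. ∠FEN = 41°  [△NEF]
3. ∠FEL = 139°  [linear pair at E on NL]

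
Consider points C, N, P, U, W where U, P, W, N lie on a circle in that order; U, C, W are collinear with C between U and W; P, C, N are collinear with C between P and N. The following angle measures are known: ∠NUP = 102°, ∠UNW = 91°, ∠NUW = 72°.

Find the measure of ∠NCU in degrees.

∠NCU = 47°

1. ∠NWP = 78°  [cyclic UPWN, opposite ∠U+∠W]
2. ∠NWU = 17°  [△UWN]
3. ∠NPW = 72°  [same arc WN]
4. ∠PNW = 30°  [△PWN]
5. ∠NCW = 133°  [△WCN]
6. ∠NCU = 47°  [linear pair at C on UW]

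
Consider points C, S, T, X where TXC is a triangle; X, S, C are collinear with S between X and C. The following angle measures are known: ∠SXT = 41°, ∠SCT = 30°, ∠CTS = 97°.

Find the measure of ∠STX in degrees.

∠STX = 12°

1. ∠CST = 53°  [△TSC]
2. ∠TSX = 127°  [linear pair at S on XC]
3. ∠STX = 12°  [△TXS]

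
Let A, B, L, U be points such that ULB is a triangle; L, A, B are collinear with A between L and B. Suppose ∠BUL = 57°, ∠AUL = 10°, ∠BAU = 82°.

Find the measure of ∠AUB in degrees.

∠AUB = 47°

1. ∠LAU = 98°  [linear pair at A on LB]
2. ∠ALU = 72°  [△ULA]
3. ∠BLU = 72°  [A on ray LB]
4. ∠LBU = 51°  [△ULB]
5. ∠ABU = 51°  [A on ray BL]
6. ∠AUB = 47°  [△UAB]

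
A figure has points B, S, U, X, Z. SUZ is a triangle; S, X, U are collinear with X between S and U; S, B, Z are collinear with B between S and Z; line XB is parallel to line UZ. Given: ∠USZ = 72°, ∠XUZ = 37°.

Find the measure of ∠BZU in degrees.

1. ∠SUZ = 37°  [X on ray US]
2. ∠SZU = 71°  [△SUZ]
3. ∠BZU = 71°  [B on ray ZS]

∠BZU = 71°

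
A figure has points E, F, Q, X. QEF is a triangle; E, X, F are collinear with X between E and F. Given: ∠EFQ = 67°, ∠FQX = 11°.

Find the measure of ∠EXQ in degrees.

1. ∠QFX = 67°  [X on ray FE]
2. ∠FXQ = 102°  [△QXF]
3. ∠EXQ = 78°  [linear pair at X on EF]

∠EXQ = 78°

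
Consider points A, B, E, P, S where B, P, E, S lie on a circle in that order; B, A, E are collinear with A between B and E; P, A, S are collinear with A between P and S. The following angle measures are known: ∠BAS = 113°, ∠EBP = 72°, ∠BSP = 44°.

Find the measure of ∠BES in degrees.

1. ∠EAS = 67°  [linear pair at A on BE]
2. ∠ESP = 72°  [same arc PE]
3. ∠BES = 41°  [△EAS]

∠BES = 41°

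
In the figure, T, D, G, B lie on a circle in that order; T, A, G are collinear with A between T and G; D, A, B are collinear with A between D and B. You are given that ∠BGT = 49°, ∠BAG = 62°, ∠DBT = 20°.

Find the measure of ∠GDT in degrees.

1. ∠BDT = 49°  [same arc TB]
2. ∠DAT = 62°  [vertical angles at A]
3. ∠DGT = 20°  [same arc TD]
4. ∠DTG = 69°  [△TAD]
5. ∠GDT = 91°  [△TDG]

∠GDT = 91°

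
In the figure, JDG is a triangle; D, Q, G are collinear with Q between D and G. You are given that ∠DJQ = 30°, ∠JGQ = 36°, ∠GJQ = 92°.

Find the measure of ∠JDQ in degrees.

∠JDQ = 22°

1. ∠GQJ = 52°  [△JQG]
2. ∠DQJ = 128°  [linear pair at Q on DG]
3. ∠JDQ = 22°  [△JDQ]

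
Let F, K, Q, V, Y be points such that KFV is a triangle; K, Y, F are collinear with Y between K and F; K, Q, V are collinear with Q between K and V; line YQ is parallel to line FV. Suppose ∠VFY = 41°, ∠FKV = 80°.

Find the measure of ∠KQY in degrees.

1. ∠KFV = 41°  [Y on ray FK]
2. ∠FVK = 59°  [△KFV]
3. ∠KQY = 59°  [YQ∥FV, corresponding at Q]

∠KQY = 59°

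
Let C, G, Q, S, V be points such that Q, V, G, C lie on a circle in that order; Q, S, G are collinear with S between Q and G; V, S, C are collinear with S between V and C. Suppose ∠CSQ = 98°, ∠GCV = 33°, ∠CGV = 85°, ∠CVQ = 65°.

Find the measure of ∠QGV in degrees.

∠QGV = 20°

1. ∠GSV = 98°  [vertical angles at S]
2. ∠CVG = 62°  [△VGC]
3. ∠QGV = 20°  [△VSG]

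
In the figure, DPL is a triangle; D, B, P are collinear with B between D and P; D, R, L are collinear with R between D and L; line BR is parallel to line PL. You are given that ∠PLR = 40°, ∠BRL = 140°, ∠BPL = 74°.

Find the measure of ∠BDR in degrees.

∠BDR = 66°

1. ∠DLP = 40°  [R on ray LD]
2. ∠DPL = 74°  [B on ray PD]
3. ∠LDP = 66°  [△DPL]
4. ∠BDR = 66°  [B on DP, R on DL]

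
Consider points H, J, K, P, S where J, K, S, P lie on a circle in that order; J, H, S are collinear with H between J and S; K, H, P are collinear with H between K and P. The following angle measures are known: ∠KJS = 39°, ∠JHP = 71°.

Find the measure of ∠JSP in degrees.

∠JSP = 32°

1. ∠KPS = 39°  [same arc KS]
2. ∠PHS = 109°  [linear pair at H on JS]
3. ∠JSP = 32°  [△SHP]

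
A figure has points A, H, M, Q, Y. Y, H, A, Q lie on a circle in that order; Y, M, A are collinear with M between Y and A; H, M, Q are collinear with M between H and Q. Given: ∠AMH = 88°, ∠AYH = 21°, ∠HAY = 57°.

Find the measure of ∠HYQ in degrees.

1. ∠HMY = 92°  [linear pair at M on YA]
2. ∠QHY = 67°  [△YMH]
3. ∠HQY = 57°  [same arc YH]
4. ∠HYQ = 56°  [△YHQ]

∠HYQ = 56°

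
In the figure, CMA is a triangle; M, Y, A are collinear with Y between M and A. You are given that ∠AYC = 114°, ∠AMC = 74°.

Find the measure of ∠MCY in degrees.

1. ∠CYM = 66°  [linear pair at Y on MA]
2. ∠CMY = 74°  [Y on ray MA]
3. ∠MCY = 40°  [△CMY]

∠MCY = 40°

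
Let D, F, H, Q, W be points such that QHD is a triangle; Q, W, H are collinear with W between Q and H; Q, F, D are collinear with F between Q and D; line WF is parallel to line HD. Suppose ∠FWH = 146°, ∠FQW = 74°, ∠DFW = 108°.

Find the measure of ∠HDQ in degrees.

1. ∠FWQ = 34°  [linear pair at W on QH]
2. ∠QFW = 72°  [△QWF]
3. ∠HDQ = 72°  [WF∥HD, corresponding at F]

∠HDQ = 72°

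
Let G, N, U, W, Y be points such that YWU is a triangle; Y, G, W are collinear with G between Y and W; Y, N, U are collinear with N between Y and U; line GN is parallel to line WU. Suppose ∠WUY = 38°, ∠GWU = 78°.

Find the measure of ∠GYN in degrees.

1. ∠UWY = 78°  [G on ray WY]
2. ∠UYW = 64°  [△YWU]
3. ∠GYN = 64°  [G on YW, N on YU]

∠GYN = 64°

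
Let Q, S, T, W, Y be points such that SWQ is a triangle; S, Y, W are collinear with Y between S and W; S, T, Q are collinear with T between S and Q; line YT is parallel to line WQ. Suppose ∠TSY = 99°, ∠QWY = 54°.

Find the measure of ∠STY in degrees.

∠STY = 27°

1. ∠QSW = 99°  [Y on SW, T on SQ]
2. ∠QWS = 54°  [Y on ray WS]
3. ∠SQW = 27°  [△SWQ]
4. ∠STY = 27°  [YT∥WQ, corresponding at T]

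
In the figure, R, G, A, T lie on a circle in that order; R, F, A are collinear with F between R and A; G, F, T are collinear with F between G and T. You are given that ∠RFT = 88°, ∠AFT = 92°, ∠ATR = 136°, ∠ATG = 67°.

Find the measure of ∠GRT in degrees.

1. ∠GFR = 92°  [vertical angles at F]
2. ∠RAT = 21°  [△AFT]
3. ∠ART = 23°  [△RAT]
4. ∠ARG = 67°  [same arc GA]
5. ∠RGT = 21°  [△RFG]
6. ∠GTR = 69°  [△RFT]
7. ∠GRT = 90°  [△RGT]

∠GRT = 90°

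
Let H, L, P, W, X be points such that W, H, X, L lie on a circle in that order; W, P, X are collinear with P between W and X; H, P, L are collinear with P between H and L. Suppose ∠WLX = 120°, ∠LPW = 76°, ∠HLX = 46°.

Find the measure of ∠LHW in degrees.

∠LHW = 30°

1. ∠HPX = 76°  [vertical angles at P]
2. ∠HWX = 46°  [same arc HX]
3. ∠HPW = 104°  [linear pair at P on WX]
4. ∠LHW = 30°  [△WPH]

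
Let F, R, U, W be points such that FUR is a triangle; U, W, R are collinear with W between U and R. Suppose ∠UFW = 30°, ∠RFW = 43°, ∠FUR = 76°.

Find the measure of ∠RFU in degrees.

∠RFU = 73°

1. ∠FUW = 76°  [W on ray UR]
2. ∠FWU = 74°  [△FUW]
3. ∠FWR = 106°  [linear pair at W on UR]
4. ∠FRW = 31°  [△FWR]
5. ∠FRU = 31°  [W on ray RU]
6. ∠RFU = 73°  [△FUR]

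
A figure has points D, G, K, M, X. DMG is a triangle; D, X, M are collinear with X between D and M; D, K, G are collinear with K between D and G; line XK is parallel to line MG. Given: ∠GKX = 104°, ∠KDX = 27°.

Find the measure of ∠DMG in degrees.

∠DMG = 77°

1. ∠DKX = 76°  [linear pair at K on DG]
2. ∠DXK = 77°  [△DXK]
3. ∠DMG = 77°  [XK∥MG, corresponding at X]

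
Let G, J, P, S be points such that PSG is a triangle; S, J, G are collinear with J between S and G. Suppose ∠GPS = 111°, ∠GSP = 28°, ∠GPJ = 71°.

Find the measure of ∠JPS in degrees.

1. ∠PGS = 41°  [△PSG]
2. ∠JSP = 28°  [J on ray SG]
3. ∠JGP = 41°  [J on ray GS]
4. ∠GJP = 68°  [△PJG]
5. ∠PJS = 112°  [linear pair at J on SG]
6. ∠JPS = 40°  [△PSJ]

∠JPS = 40°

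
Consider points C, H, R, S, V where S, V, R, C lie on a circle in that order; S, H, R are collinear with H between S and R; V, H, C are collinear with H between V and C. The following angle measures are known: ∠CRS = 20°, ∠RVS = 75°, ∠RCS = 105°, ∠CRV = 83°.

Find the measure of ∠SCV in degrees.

1. ∠CVS = 20°  [same arc SC]
2. ∠CSV = 97°  [cyclic SVRC, opposite ∠S+∠R]
3. ∠SCV = 63°  [△SVC]

∠SCV = 63°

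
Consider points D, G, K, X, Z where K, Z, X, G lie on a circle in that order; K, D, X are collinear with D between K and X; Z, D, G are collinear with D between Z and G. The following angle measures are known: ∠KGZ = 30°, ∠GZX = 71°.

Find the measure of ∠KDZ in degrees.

∠KDZ = 101°

1. ∠KXZ = 30°  [same arc KZ]
2. ∠XDZ = 79°  [△ZDX]
3. ∠KDZ = 101°  [linear pair at D on KX]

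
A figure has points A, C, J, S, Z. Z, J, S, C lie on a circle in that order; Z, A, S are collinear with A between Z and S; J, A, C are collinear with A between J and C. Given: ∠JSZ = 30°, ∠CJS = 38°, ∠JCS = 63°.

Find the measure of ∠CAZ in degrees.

∠CAZ = 112°

1. ∠JCZ = 30°  [same arc ZJ]
2. ∠CZS = 38°  [same arc SC]
3. ∠CAZ = 112°  [△ZAC]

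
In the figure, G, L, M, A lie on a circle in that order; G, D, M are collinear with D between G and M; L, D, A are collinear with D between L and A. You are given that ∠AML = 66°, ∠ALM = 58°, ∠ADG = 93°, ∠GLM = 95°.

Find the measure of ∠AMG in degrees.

1. ∠LAM = 56°  [△LMA]
2. ∠ADM = 87°  [linear pair at D on GM]
3. ∠AMG = 37°  [△MDA]

∠AMG = 37°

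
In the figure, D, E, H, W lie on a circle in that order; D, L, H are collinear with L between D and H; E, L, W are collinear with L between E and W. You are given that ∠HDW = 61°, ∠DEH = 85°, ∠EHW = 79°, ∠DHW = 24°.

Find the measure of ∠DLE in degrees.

∠DLE = 116°

1. ∠HEW = 61°  [same arc HW]
2. ∠EWH = 40°  [△EHW]
3. ∠DEW = 24°  [same arc DW]
4. ∠EDH = 40°  [same arc EH]
5. ∠DLE = 116°  [△DLE]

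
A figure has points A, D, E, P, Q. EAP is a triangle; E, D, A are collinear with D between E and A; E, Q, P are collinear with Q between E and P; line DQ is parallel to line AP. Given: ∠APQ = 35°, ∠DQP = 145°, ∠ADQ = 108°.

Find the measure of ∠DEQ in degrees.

∠DEQ = 73°

1. ∠DQE = 35°  [linear pair at Q on EP]
2. ∠EDQ = 72°  [linear pair at D on EA]
3. ∠DEQ = 73°  [△EDQ]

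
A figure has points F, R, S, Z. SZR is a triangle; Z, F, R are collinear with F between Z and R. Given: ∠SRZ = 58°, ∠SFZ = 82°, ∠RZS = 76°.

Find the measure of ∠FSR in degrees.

1. ∠FRS = 58°  [F on ray RZ]
2. ∠RFS = 98°  [linear pair at F on ZR]
3. ∠FSR = 24°  [△SFR]

∠FSR = 24°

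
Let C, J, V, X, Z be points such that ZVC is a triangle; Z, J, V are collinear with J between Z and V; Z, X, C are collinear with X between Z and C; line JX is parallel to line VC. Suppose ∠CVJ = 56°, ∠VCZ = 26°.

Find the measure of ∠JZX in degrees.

1. ∠CVZ = 56°  [J on ray VZ]
2. ∠CZV = 98°  [△ZVC]
3. ∠JZX = 98°  [J on ZV, X on ZC]

∠JZX = 98°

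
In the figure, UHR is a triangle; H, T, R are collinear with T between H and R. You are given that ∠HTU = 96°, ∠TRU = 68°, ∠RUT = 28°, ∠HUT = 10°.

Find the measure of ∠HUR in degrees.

∠HUR = 38°

1. ∠THU = 74°  [△UHT]
2. ∠HRU = 68°  [T on ray RH]
3. ∠RHU = 74°  [T on ray HR]
4. ∠HUR = 38°  [△UHR]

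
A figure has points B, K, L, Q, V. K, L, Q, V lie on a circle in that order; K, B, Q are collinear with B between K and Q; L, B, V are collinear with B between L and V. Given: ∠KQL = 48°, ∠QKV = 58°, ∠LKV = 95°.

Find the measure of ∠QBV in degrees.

∠QBV = 106°

1. ∠KVL = 48°  [same arc KL]
2. ∠KBV = 74°  [△KBV]
3. ∠QBV = 106°  [linear pair at B on KQ]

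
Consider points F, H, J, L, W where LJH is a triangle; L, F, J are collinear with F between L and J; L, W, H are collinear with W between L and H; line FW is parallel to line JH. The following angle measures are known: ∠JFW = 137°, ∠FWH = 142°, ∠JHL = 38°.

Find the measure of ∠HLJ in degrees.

∠HLJ = 99°

1. ∠LFW = 43°  [linear pair at F on LJ]
2. ∠FWL = 38°  [linear pair at W on LH]
3. ∠FLW = 99°  [△LFW]
4. ∠HLJ = 99°  [F on LJ, W on LH]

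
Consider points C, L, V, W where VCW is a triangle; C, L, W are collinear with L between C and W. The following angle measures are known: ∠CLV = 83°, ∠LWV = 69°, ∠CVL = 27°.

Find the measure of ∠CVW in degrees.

∠CVW = 41°

1. ∠LCV = 70°  [△VCL]
2. ∠CWV = 69°  [L on ray WC]
3. ∠VCW = 70°  [L on ray CW]
4. ∠CVW = 41°  [△VCW]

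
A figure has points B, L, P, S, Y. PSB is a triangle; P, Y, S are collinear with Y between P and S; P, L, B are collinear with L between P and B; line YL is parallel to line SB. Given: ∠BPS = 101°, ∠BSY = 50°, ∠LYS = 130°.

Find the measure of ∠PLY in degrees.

∠PLY = 29°

1. ∠LPY = 101°  [Y on PS, L on PB]
2. ∠LYP = 50°  [linear pair at Y on PS]
3. ∠PLY = 29°  [△PYL]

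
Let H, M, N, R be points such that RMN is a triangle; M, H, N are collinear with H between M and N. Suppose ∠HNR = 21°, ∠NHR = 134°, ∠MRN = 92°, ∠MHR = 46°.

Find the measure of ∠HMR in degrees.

∠HMR = 67°

1. ∠MNR = 21°  [H on ray NM]
2. ∠NMR = 67°  [△RMN]
3. ∠HMR = 67°  [H on ray MN]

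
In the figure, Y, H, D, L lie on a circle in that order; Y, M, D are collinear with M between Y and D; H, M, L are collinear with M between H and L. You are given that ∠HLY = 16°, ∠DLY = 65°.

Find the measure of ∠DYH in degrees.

∠DYH = 49°

1. ∠HDY = 16°  [same arc YH]
2. ∠DHY = 115°  [cyclic YHDL, opposite ∠H+∠L]
3. ∠DYH = 49°  [△YHD]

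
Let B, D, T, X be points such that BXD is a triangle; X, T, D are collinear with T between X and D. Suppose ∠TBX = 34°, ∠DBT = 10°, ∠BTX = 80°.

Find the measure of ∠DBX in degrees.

1. ∠BXT = 66°  [△BXT]
2. ∠BTD = 100°  [linear pair at T on XD]
3. ∠BXD = 66°  [T on ray XD]
4. ∠BDT = 70°  [△BTD]
5. ∠BDX = 70°  [T on ray DX]
6. ∠DBX = 44°  [△BXD]

∠DBX = 44°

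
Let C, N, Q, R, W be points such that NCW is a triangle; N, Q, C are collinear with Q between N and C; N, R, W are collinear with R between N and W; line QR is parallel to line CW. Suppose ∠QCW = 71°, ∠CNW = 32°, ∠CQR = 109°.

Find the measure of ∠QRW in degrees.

∠QRW = 103°

1. ∠NCW = 71°  [Q on ray CN]
2. ∠CWN = 77°  [△NCW]
3. ∠NRQ = 77°  [QR∥CW, corresponding at R]
4. ∠QRW = 103°  [linear pair at R on NW]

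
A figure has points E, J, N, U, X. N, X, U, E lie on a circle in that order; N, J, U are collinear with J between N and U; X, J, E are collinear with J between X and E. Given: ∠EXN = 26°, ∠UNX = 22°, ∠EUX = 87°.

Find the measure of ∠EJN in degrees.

∠EJN = 48°

1. ∠EUN = 26°  [same arc NE]
2. ∠UEX = 22°  [same arc XU]
3. ∠EJU = 132°  [△UJE]
4. ∠EJN = 48°  [linear pair at J on NU]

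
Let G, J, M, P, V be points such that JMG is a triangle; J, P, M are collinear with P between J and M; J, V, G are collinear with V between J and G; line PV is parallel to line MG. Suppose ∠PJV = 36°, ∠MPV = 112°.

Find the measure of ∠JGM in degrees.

1. ∠JPV = 68°  [linear pair at P on JM]
2. ∠JVP = 76°  [△JPV]
3. ∠JGM = 76°  [PV∥MG, corresponding at V]

∠JGM = 76°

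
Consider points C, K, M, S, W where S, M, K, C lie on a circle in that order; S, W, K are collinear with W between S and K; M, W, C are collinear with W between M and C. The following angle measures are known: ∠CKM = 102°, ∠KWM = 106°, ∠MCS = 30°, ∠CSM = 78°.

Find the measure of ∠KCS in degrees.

1. ∠CWS = 106°  [vertical angles at W]
2. ∠CMS = 72°  [△SMC]
3. ∠CSK = 44°  [△SWC]
4. ∠CKS = 72°  [same arc SC]
5. ∠KCS = 64°  [△SKC]

∠KCS = 64°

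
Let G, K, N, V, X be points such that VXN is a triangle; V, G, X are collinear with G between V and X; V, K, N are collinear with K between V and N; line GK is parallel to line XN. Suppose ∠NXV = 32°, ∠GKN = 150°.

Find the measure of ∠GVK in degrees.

1. ∠KGV = 32°  [GK∥XN, corresponding at G]
2. ∠GKV = 30°  [linear pair at K on VN]
3. ∠GVK = 118°  [△VGK]

∠GVK = 118°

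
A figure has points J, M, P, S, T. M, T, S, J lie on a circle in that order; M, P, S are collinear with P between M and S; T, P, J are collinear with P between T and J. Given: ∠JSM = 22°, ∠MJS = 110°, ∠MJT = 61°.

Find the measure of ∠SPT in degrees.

1. ∠JMS = 48°  [△MSJ]
2. ∠MST = 61°  [same arc MT]
3. ∠JTS = 48°  [same arc SJ]
4. ∠SPT = 71°  [△TPS]

∠SPT = 71°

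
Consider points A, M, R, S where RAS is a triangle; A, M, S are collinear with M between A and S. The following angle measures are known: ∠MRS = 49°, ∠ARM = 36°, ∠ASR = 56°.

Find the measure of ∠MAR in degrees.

∠MAR = 39°

1. ∠MSR = 56°  [M on ray SA]
2. ∠RMS = 75°  [△RMS]
3. ∠AMR = 105°  [linear pair at M on AS]
4. ∠MAR = 39°  [△RAM]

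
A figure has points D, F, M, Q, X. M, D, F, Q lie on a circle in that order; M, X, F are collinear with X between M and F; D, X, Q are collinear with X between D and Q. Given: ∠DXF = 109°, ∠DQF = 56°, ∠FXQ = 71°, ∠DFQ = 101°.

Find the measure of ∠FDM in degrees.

1. ∠DMF = 56°  [same arc DF]
2. ∠FDQ = 23°  [△DFQ]
3. ∠DFM = 48°  [△DXF]
4. ∠FDM = 76°  [△MDF]

∠FDM = 76°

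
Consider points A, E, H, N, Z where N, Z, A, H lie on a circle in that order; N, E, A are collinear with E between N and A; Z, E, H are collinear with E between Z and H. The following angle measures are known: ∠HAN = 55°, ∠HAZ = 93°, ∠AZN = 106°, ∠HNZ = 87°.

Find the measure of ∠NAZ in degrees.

∠NAZ = 38°

1. ∠HZN = 55°  [same arc NH]
2. ∠NHZ = 38°  [△NZH]
3. ∠NAZ = 38°  [same arc NZ]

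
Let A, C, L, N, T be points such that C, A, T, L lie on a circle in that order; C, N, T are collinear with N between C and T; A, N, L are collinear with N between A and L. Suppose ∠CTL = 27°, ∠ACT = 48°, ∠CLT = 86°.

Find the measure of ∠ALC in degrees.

1. ∠CAT = 94°  [cyclic CATL, opposite ∠A+∠L]
2. ∠ATC = 38°  [△CAT]
3. ∠ALC = 38°  [same arc CA]

∠ALC = 38°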